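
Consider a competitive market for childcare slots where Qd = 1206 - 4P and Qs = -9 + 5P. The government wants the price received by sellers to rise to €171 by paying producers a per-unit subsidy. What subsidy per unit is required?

Required subsidy s = €81 per unit

At a seller price of 171, quantity supplied is -9 + 5·171 = 846.
Buyers absorb 846 only when they pay Pb with 1206 − 4·Pb = 846, i.e. Pb = 90.
s = Ps − Pb = 171 − 90 = 81.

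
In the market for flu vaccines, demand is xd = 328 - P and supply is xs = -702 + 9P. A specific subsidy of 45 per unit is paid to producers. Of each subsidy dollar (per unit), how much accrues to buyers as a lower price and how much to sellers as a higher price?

Buyers gain 40.5 per unit; sellers gain 4.5 per unit

Pre-subsidy: 328 - P = -702 + 9P gives P* = 103, x* = 225.
With the subsidy, sellers receive Ps = Pb + 45 for each unit, where Pb is the price buyers pay.
Supply in terms of Pb becomes xs = -702 + 9(Pb + 45) = -297 + 9Pb. Setting this equal to demand: 328 - Pb = -297 + 9Pb, so Pb = 62.5.
Sellers receive Ps = 62.5 + 45 = 107.5; x' = 328 − 1·62.5 = 265.5.
Buyers' price falls by P* − Pb = 103 − 62.5 = 40.5; sellers' price rises by Ps − P* = 107.5 − 103 = 4.5.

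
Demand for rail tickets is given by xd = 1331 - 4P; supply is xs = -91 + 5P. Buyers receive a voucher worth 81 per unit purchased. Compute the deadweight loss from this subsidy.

Deadweight loss = 7290

Pre-subsidy: 1331 - 4P = -91 + 5P gives P* = 158, x* = 699.
With the rebate, buyers effectively pay Pb = Ps − 81, where Ps is the price sellers receive.
Demand in terms of Ps becomes xd = 1331 − 4(Ps − 81) = 1655 - 4Ps. Setting this equal to supply: 1655 - 4Ps = -91 + 5Ps, so Ps = 194.
Buyers pay Pb = 194 − 81 = 113; x' = -91 + 5·194 = 879.
The subsidy expands output by 879 − 699 = 180 past the efficient level; on those units the gap between marginal cost and willingness to pay runs from 0 up to 81.
DWL = ½ × 81 × 180 = 7290.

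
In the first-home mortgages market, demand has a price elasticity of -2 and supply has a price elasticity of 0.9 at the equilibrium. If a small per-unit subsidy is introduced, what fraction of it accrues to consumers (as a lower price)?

For a small subsidy around the equilibrium, the benefit split depends on the relative slopes, which at a point are proportional to the elasticities.
Buyer share = εs/(εs + |εd|) = 0.9/(0.9 + 2) = 9/29; seller share = |εd|/(εs + |εd|) = 20/29.

Consumer share = 9/29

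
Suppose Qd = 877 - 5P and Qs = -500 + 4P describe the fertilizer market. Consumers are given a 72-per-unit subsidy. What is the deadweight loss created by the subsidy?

Deadweight loss = 5760

Pre-subsidy: 877 - 5P = -500 + 4P gives P* = 153, Q* = 112.
With the rebate, buyers effectively pay Pb = Ps − 72, where Ps is the price sellers receive.
Demand in terms of Ps becomes Qd = 877 − 5(Ps − 72) = 1237 - 5Ps. Setting this equal to supply: 1237 - 5Ps = -500 + 4Ps, so Ps = 193.
Buyers pay Pb = 193 − 72 = 121; Q' = -500 + 4·193 = 272.
The subsidy expands output by 272 − 112 = 160 past the efficient level; on those units the gap between marginal cost and willingness to pay runs from 0 up to 72.
DWL = ½ × 72 × 160 = 5760.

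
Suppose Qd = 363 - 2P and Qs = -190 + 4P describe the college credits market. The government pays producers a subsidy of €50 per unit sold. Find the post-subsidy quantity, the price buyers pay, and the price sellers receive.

Pre-subsidy: 363 - 2P = -190 + 4P gives P* = 553/6, Q* = 536/3.
With the subsidy, sellers receive Ps = Pb + 50 for each unit, where Pb is the price buyers pay.
Supply in terms of Pb becomes Qs = -190 + 4(Pb + 50) = 10 + 4Pb. Setting this equal to demand: 363 - 2Pb = 10 + 4Pb, so Pb = 353/6.
Sellers receive Ps = 353/6 + 50 = 653/6; Q' = 363 − 2·(353/6) = 736/3.

Q' = 736/3; buyers pay 353/6; sellers receive 653/6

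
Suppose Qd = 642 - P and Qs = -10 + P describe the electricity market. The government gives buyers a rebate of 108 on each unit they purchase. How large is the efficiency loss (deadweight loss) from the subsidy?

Deadweight loss = 2916

Pre-subsidy: 642 - P = -10 + P gives P* = 326, Q* = 316.
With the rebate, buyers effectively pay Pb = Ps − 108, where Ps is the price sellers receive.
Demand in terms of Ps becomes Qd = 642 − 1(Ps − 108) = 750 - Ps. Setting this equal to supply: 750 - Ps = -10 + Ps, so Ps = 380.
Buyers pay Pb = 380 − 108 = 272; Q' = -10 + 1·380 = 370.
The subsidy expands output by 370 − 316 = 54 past the efficient level; on those units the gap between marginal cost and willingness to pay runs from 0 up to 108.
DWL = ½ × 108 × 54 = 2916.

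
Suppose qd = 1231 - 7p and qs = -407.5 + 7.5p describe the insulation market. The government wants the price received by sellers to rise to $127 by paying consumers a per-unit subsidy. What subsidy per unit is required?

At a seller price of 127, quantity supplied is -407.5 + 7.5·127 = 545.
Buyers absorb 545 only when they pay pb with 1231 − 7·pb = 545, i.e. pb = 98.
s = ps − pb = 127 − 98 = 29.

Required subsidy s = $29 per unit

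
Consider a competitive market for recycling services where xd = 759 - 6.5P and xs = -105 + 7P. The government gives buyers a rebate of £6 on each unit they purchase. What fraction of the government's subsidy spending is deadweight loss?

Pre-subsidy: 759 - 6.5P = -105 + 7P gives P* = 64, x* = 343.
With the rebate, buyers effectively pay Pb = Ps − 6, where Ps is the price sellers receive.
Demand in terms of Ps becomes xd = 759 − 6.5(Ps − 6) = 798 - 6.5Ps. Setting this equal to supply: 798 - 6.5Ps = -105 + 7Ps, so Ps = 602/9.
Buyers pay Pb = 602/9 − 6 = 548/9; x' = -105 + 7·(602/9) = 3269/9.
ΔCS = ½(343 + 3269/9)(64 − 548/9) = 88984/81; ΔPS = ½(343 + 3269/9)(602/9 − 64) = 82628/81.
Government spending = 6 × 3269/9 = 6538/3.
DWL = ½ × 6 × (3269/9 − 343) = 182/3; fraction = (182/3) / (6538/3) = 13/467.

DWL / government spending = 13/467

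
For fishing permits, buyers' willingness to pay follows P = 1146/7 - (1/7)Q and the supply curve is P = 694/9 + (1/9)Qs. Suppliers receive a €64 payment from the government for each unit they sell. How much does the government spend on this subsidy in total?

Government cost = €37952

Pre-subsidy: 1146/7 - (1/7)Q = 694/9 + (1/9)Q gives Q* = 341 and P* = 115.
With the subsidy, sellers receive Ps = Pb + 64 for each unit, where Pb is the price buyers pay.
On the curves, Pb = 1146/7 - (1/7)Q and Ps = 694/9 + (1/9)Q; the wedge Ps − Pb = 64 gives 694/9 + (1/9)Q − (1146/7 - (1/7)Q) = 64, so Q' = 593.
Then Pb = 1146/7 − (1/7)·593 = 79 and Ps = 694/9 + (1/9)·593 = 143.
Government outlay = subsidy × quantity = 64 × 593 = 37952.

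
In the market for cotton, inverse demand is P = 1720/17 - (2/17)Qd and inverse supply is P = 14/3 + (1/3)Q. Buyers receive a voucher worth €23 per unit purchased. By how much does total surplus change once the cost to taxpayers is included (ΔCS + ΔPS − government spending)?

Pre-subsidy: 1720/17 - (2/17)Q = 14/3 + (1/3)Q gives Q* = 214 and P* = 76.
With the rebate, buyers effectively pay Pb = Ps − 23, where Ps is the price sellers receive.
On the curves, Pb = 1720/17 - (2/17)Q and Ps = 14/3 + (1/3)Q; the wedge Ps − Pb = 23 gives 14/3 + (1/3)Q − (1720/17 - (2/17)Q) = 23, so Q' = 265.
Then Pb = 1720/17 − (2/17)·265 = 70 and Ps = 14/3 + (1/3)·265 = 93.
ΔCS = ½(214 + 265)(76 − 70) = 1437; ΔPS = ½(214 + 265)(93 − 76) = 4071.5.
Government spending = 23 × 265 = 6095.
Net change = 1437 + 4071.5 − 6095 = -586.5. The loss equals the DWL triangle ½·23·51.

Net change in total surplus = -€586.5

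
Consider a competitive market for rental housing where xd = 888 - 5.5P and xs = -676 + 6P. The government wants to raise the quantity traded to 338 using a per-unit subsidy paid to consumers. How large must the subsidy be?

Required subsidy s = 69 per unit

At x = 338, invert demand for the buyer price: Pb = (888 − 338)/5.5 = 100; invert supply for the seller price: Ps = (338 − (-676))/6 = 169.
The subsidy must fill the gap: s = Ps − Pb = 169 − 100 = 69.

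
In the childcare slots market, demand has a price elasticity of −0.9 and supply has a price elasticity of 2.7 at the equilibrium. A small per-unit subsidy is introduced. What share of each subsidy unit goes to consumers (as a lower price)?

Consumer share = 0.75

For a small subsidy around the equilibrium, the benefit split depends on the relative slopes, which at a point are proportional to the elasticities.
Buyer share = εs/(εs + |εd|) = 2.7/(2.7 + 0.9) = 0.75; seller share = |εd|/(εs + |εd|) = 0.25.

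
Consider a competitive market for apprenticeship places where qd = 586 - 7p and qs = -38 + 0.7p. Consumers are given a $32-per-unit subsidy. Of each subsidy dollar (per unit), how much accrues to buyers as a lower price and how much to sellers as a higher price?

Pre-subsidy: 586 - 7p = -38 + 0.7p gives p* = 6240/77, q* = 206/11.
With the rebate, buyers effectively pay pb = ps − 32, where ps is the price sellers receive.
Demand in terms of ps becomes qd = 586 − 7(ps − 32) = 810 - 7ps. Setting this equal to supply: 810 - 7ps = -38 + 0.7ps, so ps = 8480/77.
Buyers pay pb = 8480/77 − 32 = 6016/77; q' = -38 + 0.7·(8480/77) = 430/11.
Buyers' price falls by p* − pb = 6240/77 − 6016/77 = 32/11; sellers' price rises by ps − p* = 8480/77 − 6240/77 = 320/11.

Buyers gain 32/11 per unit; sellers gain 320/11 per unit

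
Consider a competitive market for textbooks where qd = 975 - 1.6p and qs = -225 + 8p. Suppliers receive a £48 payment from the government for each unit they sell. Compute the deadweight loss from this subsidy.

Deadweight loss = £1536

Pre-subsidy: 975 - 1.6p = -225 + 8p gives p* = 125, q* = 775.
With the subsidy, sellers receive ps = pb + 48 for each unit, where pb is the price buyers pay.
Supply in terms of pb becomes qs = -225 + 8(pb + 48) = 159 + 8pb. Setting this equal to demand: 975 - 1.6pb = 159 + 8pb, so pb = 85.
Sellers receive ps = 85 + 48 = 133; q' = 975 − 1.6·85 = 839.
The subsidy expands output by 839 − 775 = 64 past the efficient level; on those units the gap between marginal cost and willingness to pay runs from 0 up to 48.
DWL = ½ × 48 × 64 = 1536.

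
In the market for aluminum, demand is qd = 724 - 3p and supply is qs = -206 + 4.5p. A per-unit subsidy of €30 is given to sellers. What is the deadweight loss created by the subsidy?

Pre-subsidy: 724 - 3p = -206 + 4.5p gives p* = 124, q* = 352.
With the subsidy, sellers receive ps = pb + 30 for each unit, where pb is the price buyers pay.
Supply in terms of pb becomes qs = -206 + 4.5(pb + 30) = -71 + 4.5pb. Setting this equal to demand: 724 - 3pb = -71 + 4.5pb, so pb = 106.
Sellers receive ps = 106 + 30 = 136; q' = 724 − 3·106 = 406.
The subsidy expands output by 406 − 352 = 54 past the efficient level; on those units the gap between marginal cost and willingness to pay runs from 0 up to 30.
DWL = ½ × 30 × 54 = 810.

Deadweight loss = €810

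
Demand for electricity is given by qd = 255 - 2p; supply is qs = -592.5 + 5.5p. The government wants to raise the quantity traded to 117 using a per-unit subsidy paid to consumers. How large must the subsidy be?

At q = 117, invert demand for the buyer price: pb = (255 − 117)/2 = 69; invert supply for the seller price: ps = (117 − (-592.5))/5.5 = 129.
The subsidy must fill the gap: s = ps − pb = 129 − 69 = 60.

Required subsidy s = 60 per unit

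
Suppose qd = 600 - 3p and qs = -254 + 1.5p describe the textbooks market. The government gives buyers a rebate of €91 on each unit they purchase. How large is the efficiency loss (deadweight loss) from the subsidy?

Deadweight loss = €4140.5

Pre-subsidy: 600 - 3p = -254 + 1.5p gives p* = 1708/9, q* = 92/3.
With the rebate, buyers effectively pay pb = ps − 91, where ps is the price sellers receive.
Demand in terms of ps becomes qd = 600 − 3(ps − 91) = 873 - 3ps. Setting this equal to supply: 873 - 3ps = -254 + 1.5ps, so ps = 2254/9.
Buyers pay pb = 2254/9 − 91 = 1435/9; q' = -254 + 1.5·(2254/9) = 365/3.
The subsidy expands output by 365/3 − 92/3 = 91 past the efficient level; on those units the gap between marginal cost and willingness to pay runs from 0 up to 91.
DWL = ½ × 91 × 91 = 4140.5.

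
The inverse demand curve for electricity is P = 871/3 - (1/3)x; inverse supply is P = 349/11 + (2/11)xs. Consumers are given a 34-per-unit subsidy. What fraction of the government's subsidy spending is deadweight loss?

Pre-subsidy: 871/3 - (1/3)x = 349/11 + (2/11)x gives x* = 502 and P* = 123.
With the rebate, buyers effectively pay Pb = Ps − 34, where Ps is the price sellers receive.
On the curves, Pb = 871/3 - (1/3)x and Ps = 349/11 + (2/11)x; the wedge Ps − Pb = 34 gives 349/11 + (2/11)x − (871/3 - (1/3)x) = 34, so x' = 568.
Then Pb = 871/3 − (1/3)·568 = 101 and Ps = 349/11 + (2/11)·568 = 135.
ΔCS = ½(502 + 568)(123 − 101) = 11770; ΔPS = ½(502 + 568)(135 − 123) = 6420.
Government spending = 34 × 568 = 19312.
DWL = ½ × 34 × (568 − 502) = 1122; fraction = 1122 / 19312 = 33/568.

DWL / government spending = 33/568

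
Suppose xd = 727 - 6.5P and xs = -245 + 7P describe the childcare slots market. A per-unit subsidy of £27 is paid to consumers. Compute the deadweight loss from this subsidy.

Pre-subsidy: 727 - 6.5P = -245 + 7P gives P* = 72, x* = 259.
With the rebate, buyers effectively pay Pb = Ps − 27, where Ps is the price sellers receive.
Demand in terms of Ps becomes xd = 727 − 6.5(Ps − 27) = 902.5 - 6.5Ps. Setting this equal to supply: 902.5 - 6.5Ps = -245 + 7Ps, so Ps = 85.
Buyers pay Pb = 85 − 27 = 58; x' = -245 + 7·85 = 350.
The subsidy expands output by 350 − 259 = 91 past the efficient level; on those units the gap between marginal cost and willingness to pay runs from 0 up to 27.
DWL = ½ × 27 × 91 = 1228.5.

Deadweight loss = £1228.5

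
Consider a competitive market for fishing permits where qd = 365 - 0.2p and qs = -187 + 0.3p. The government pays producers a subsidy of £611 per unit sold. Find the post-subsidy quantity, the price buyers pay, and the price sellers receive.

q' = 217.52; buyers pay £737.4; sellers receive £1348.4

Pre-subsidy: 365 - 0.2p = -187 + 0.3p gives p* = 1104, q* = 144.2.
With the subsidy, sellers receive ps = pb + 611 for each unit, where pb is the price buyers pay.
Supply in terms of pb becomes qs = -187 + 0.3(pb + 611) = -3.7 + 0.3pb. Setting this equal to demand: 365 - 0.2pb = -3.7 + 0.3pb, so pb = 737.4.
Sellers receive ps = 737.4 + 611 = 1348.4; q' = 365 − 0.2·737.4 = 217.52.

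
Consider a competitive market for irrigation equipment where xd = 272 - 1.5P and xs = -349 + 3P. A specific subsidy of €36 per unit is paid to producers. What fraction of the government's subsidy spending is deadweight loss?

DWL / government spending = 18/101

Pre-subsidy: 272 - 1.5P = -349 + 3P gives P* = 138, x* = 65.
With the subsidy, sellers receive Ps = Pb + 36 for each unit, where Pb is the price buyers pay.
Supply in terms of Pb becomes xs = -349 + 3(Pb + 36) = -241 + 3Pb. Setting this equal to demand: 272 - 1.5Pb = -241 + 3Pb, so Pb = 114.
Sellers receive Ps = 114 + 36 = 150; x' = 272 − 1.5·114 = 101.
ΔCS = ½(65 + 101)(138 − 114) = 1992; ΔPS = ½(65 + 101)(150 − 138) = 996.
Government spending = 36 × 101 = 3636.
DWL = ½ × 36 × (101 − 65) = 648; fraction = 648 / 3636 = 18/101.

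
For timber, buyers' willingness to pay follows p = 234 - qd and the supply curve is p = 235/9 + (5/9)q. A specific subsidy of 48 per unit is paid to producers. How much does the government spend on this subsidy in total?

Government cost = 7896

Pre-subsidy: 234 - q = 235/9 + (5/9)q gives q* = 1871/14 and p* = 1405/14.
With the subsidy, sellers receive ps = pb + 48 for each unit, where pb is the price buyers pay.
On the curves, pb = 234 - q and ps = 235/9 + (5/9)q; the wedge ps − pb = 48 gives 235/9 + (5/9)q − (234 - q) = 48, so q' = 164.5.
Then pb = 234 − 1·164.5 = 69.5 and ps = 235/9 + (5/9)·164.5 = 117.5.
Government outlay = subsidy × quantity = 48 × 164.5 = 7896.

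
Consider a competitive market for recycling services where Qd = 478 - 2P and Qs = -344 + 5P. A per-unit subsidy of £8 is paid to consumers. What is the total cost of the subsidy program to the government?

Pre-subsidy: 478 - 2P = -344 + 5P gives P* = 822/7, Q* = 1702/7.
With the rebate, buyers effectively pay Pb = Ps − 8, where Ps is the price sellers receive.
Demand in terms of Ps becomes Qd = 478 − 2(Ps − 8) = 494 - 2Ps. Setting this equal to supply: 494 - 2Ps = -344 + 5Ps, so Ps = 838/7.
Buyers pay Pb = 838/7 − 8 = 782/7; Q' = -344 + 5·(838/7) = 1782/7.
Government outlay = subsidy × quantity = 8 × 1782/7 = 14256/7.

Government cost = 14256/7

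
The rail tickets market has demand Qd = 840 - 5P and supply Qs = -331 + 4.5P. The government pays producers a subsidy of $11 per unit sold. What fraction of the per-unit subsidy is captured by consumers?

Pre-subsidy: 840 - 5P = -331 + 4.5P gives P* = 2342/19, Q* = 4250/19.
With the subsidy, sellers receive Ps = Pb + 11 for each unit, where Pb is the price buyers pay.
Supply in terms of Pb becomes Qs = -331 + 4.5(Pb + 11) = -281.5 + 4.5Pb. Setting this equal to demand: 840 - 5Pb = -281.5 + 4.5Pb, so Pb = 2243/19.
Sellers receive Ps = 2243/19 + 11 = 2452/19; Q' = 840 − 5·(2243/19) = 4745/19.
Buyers' price falls by P* − Pb = 2342/19 − 2243/19 = 99/19; sellers' price rises by Ps − P* = 2452/19 − 2342/19 = 110/19.
So consumers capture (99/19)/11 = 9/19 of each unit of subsidy.

Consumer share = 9/19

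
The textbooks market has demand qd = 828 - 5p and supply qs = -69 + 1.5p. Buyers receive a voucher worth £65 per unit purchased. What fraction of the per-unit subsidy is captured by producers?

Pre-subsidy: 828 - 5p = -69 + 1.5p gives p* = 138, q* = 138.
With the rebate, buyers effectively pay pb = ps − 65, where ps is the price sellers receive.
Demand in terms of ps becomes qd = 828 − 5(ps − 65) = 1153 - 5ps. Setting this equal to supply: 1153 - 5ps = -69 + 1.5ps, so ps = 188.
Buyers pay pb = 188 − 65 = 123; q' = -69 + 1.5·188 = 213.
Buyers' price falls by p* − pb = 138 − 123 = 15; sellers' price rises by ps − p* = 188 − 138 = 50.
So producers capture 50/65 = 10/13 of each unit of subsidy.

Producer share = 10/13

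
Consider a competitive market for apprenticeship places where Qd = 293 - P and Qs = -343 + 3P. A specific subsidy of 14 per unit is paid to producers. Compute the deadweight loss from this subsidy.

Pre-subsidy: 293 - P = -343 + 3P gives P* = 159, Q* = 134.
With the subsidy, sellers receive Ps = Pb + 14 for each unit, where Pb is the price buyers pay.
Supply in terms of Pb becomes Qs = -343 + 3(Pb + 14) = -301 + 3Pb. Setting this equal to demand: 293 - Pb = -301 + 3Pb, so Pb = 148.5.
Sellers receive Ps = 148.5 + 14 = 162.5; Q' = 293 − 1·148.5 = 144.5.
The subsidy expands output by 144.5 − 134 = 10.5 past the efficient level; on those units the gap between marginal cost and willingness to pay runs from 0 up to 14.
DWL = ½ × 14 × 10.5 = 73.5.

Deadweight loss = 73.5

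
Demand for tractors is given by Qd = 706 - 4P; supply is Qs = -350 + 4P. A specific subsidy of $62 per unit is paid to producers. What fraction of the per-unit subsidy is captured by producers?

Producer share = 0.5

Pre-subsidy: 706 - 4P = -350 + 4P gives P* = 132, Q* = 178.
With the subsidy, sellers receive Ps = Pb + 62 for each unit, where Pb is the price buyers pay.
Supply in terms of Pb becomes Qs = -350 + 4(Pb + 62) = -102 + 4Pb. Setting this equal to demand: 706 - 4Pb = -102 + 4Pb, so Pb = 101.
Sellers receive Ps = 101 + 62 = 163; Q' = 706 − 4·101 = 302.
Buyers' price falls by P* − Pb = 132 − 101 = 31; sellers' price rises by Ps − P* = 163 − 132 = 31.
So producers capture 31/62 = 0.5 of each unit of subsidy.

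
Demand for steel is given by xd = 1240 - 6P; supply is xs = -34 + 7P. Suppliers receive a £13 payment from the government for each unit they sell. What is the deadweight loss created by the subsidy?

Pre-subsidy: 1240 - 6P = -34 + 7P gives P* = 98, x* = 652.
With the subsidy, sellers receive Ps = Pb + 13 for each unit, where Pb is the price buyers pay.
Supply in terms of Pb becomes xs = -34 + 7(Pb + 13) = 57 + 7Pb. Setting this equal to demand: 1240 - 6Pb = 57 + 7Pb, so Pb = 91.
Sellers receive Ps = 91 + 13 = 104; x' = 1240 − 6·91 = 694.
The subsidy expands output by 694 − 652 = 42 past the efficient level; on those units the gap between marginal cost and willingness to pay runs from 0 up to 13.
DWL = ½ × 13 × 42 = 273.

Deadweight loss = £273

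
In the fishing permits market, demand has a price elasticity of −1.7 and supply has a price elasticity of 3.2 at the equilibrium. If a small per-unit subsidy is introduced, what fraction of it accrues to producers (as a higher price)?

For a small subsidy around the equilibrium, the benefit split depends on the relative slopes, which at a point are proportional to the elasticities.
Buyer share = εs/(εs + |εd|) = 3.2/(3.2 + 1.7) = 32/49; seller share = |εd|/(εs + |εd|) = 17/49.
So producers capture 17/49 of the subsidy.

Producer share = 17/49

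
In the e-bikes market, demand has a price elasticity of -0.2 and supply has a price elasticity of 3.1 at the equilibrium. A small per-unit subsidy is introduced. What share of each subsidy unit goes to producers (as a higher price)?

Producer share = 2/33

For a small subsidy around the equilibrium, the benefit split depends on the relative slopes, which at a point are proportional to the elasticities.
Buyer share = εs/(εs + |εd|) = 3.1/(3.1 + 0.2) = 31/33; seller share = |εd|/(εs + |εd|) = 2/33.
So producers capture 2/33 of the subsidy.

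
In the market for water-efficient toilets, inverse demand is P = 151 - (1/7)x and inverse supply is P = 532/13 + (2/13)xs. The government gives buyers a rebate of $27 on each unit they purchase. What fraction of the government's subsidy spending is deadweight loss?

Pre-subsidy: 151 - (1/7)x = 532/13 + (2/13)x gives x* = 371 and P* = 98.
With the rebate, buyers effectively pay Pb = Ps − 27, where Ps is the price sellers receive.
On the curves, Pb = 151 - (1/7)x and Ps = 532/13 + (2/13)x; the wedge Ps − Pb = 27 gives 532/13 + (2/13)x − (151 - (1/7)x) = 27, so x' = 462.
Then Pb = 151 − (1/7)·462 = 85 and Ps = 532/13 + (2/13)·462 = 112.
ΔCS = ½(371 + 462)(98 − 85) = 5414.5; ΔPS = ½(371 + 462)(112 − 98) = 5831.
Government spending = 27 × 462 = 12474.
DWL = ½ × 27 × (462 − 371) = 1228.5; fraction = 1228.5 / 12474 = 13/132.

DWL / government spending = 13/132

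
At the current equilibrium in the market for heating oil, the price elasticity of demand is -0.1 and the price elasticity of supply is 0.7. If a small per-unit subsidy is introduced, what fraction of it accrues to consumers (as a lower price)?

Consumer share = 0.875

For a small subsidy around the equilibrium, the benefit split depends on the relative slopes, which at a point are proportional to the elasticities.
Buyer share = εs/(εs + |εd|) = 0.7/(0.7 + 0.1) = 0.875; seller share = |εd|/(εs + |εd|) = 0.125.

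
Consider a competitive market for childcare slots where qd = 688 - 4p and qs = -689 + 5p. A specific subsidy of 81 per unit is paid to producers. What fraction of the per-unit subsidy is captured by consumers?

Pre-subsidy: 688 - 4p = -689 + 5p gives p* = 153, q* = 76.
With the subsidy, sellers receive ps = pb + 81 for each unit, where pb is the price buyers pay.
Supply in terms of pb becomes qs = -689 + 5(pb + 81) = -284 + 5pb. Setting this equal to demand: 688 - 4pb = -284 + 5pb, so pb = 108.
Sellers receive ps = 108 + 81 = 189; q' = 688 − 4·108 = 256.
Buyers' price falls by p* − pb = 153 − 108 = 45; sellers' price rises by ps − p* = 189 − 153 = 36.
So consumers capture 45/81 = 5/9 of each unit of subsidy.

Consumer share = 5/9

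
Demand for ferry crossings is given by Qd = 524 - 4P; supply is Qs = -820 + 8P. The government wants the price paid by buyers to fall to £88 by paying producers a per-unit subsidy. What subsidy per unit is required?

Required subsidy s = £36 per unit

At a buyer price of 88, quantity demanded is 524 − 4·88 = 172.
Sellers supply 172 only when they receive Ps with -820 + 8·Ps = 172, i.e. Ps = 124.
s = Ps − Pb = 124 − 88 = 36.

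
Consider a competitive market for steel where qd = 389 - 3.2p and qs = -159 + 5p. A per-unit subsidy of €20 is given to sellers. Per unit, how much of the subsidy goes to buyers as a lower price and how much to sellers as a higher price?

Pre-subsidy: 389 - 3.2p = -159 + 5p gives p* = 2740/41, q* = 7181/41.
With the subsidy, sellers receive ps = pb + 20 for each unit, where pb is the price buyers pay.
Supply in terms of pb becomes qs = -159 + 5(pb + 20) = -59 + 5pb. Setting this equal to demand: 389 - 3.2pb = -59 + 5pb, so pb = 2240/41.
Sellers receive ps = 2240/41 + 20 = 3060/41; q' = 389 − 3.2·(2240/41) = 8781/41.
Buyers' price falls by p* − pb = 2740/41 − 2240/41 = 500/41; sellers' price rises by ps − p* = 3060/41 − 2740/41 = 320/41.

Buyers gain 500/41 per unit; sellers gain 320/41 per unit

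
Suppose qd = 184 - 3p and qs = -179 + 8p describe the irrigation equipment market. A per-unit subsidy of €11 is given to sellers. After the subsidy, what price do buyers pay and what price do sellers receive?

Pre-subsidy: 184 - 3p = -179 + 8p gives p* = 33, q* = 85.
With the subsidy, sellers receive ps = pb + 11 for each unit, where pb is the price buyers pay.
Supply in terms of pb becomes qs = -179 + 8(pb + 11) = -91 + 8pb. Setting this equal to demand: 184 - 3pb = -91 + 8pb, so pb = 25.
Sellers receive ps = 25 + 11 = 36; q' = 184 − 3·25 = 109.

Buyers pay €25; sellers receive €36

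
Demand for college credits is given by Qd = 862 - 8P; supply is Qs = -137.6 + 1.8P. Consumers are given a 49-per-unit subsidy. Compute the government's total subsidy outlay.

Pre-subsidy: 862 - 8P = -137.6 + 1.8P gives P* = 102, Q* = 46.
With the rebate, buyers effectively pay Pb = Ps − 49, where Ps is the price sellers receive.
Demand in terms of Ps becomes Qd = 862 − 8(Ps − 49) = 1254 - 8Ps. Setting this equal to supply: 1254 - 8Ps = -137.6 + 1.8Ps, so Ps = 142.
Buyers pay Pb = 142 − 49 = 93; Q' = -137.6 + 1.8·142 = 118.
Government outlay = subsidy × quantity = 49 × 118 = 5782.

Government cost = 5782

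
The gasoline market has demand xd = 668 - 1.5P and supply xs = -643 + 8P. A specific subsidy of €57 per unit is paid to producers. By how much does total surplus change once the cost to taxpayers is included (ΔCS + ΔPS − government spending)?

Net change in total surplus = -€2052

Pre-subsidy: 668 - 1.5P = -643 + 8P gives P* = 138, x* = 461.
With the subsidy, sellers receive Ps = Pb + 57 for each unit, where Pb is the price buyers pay.
Supply in terms of Pb becomes xs = -643 + 8(Pb + 57) = -187 + 8Pb. Setting this equal to demand: 668 - 1.5Pb = -187 + 8Pb, so Pb = 90.
Sellers receive Ps = 90 + 57 = 147; x' = 668 − 1.5·90 = 533.
ΔCS = ½(461 + 533)(138 − 90) = 23856; ΔPS = ½(461 + 533)(147 − 138) = 4473.
Government spending = 57 × 533 = 30381.
Net change = 23856 + 4473 − 30381 = -2052. The loss equals the DWL triangle ½·57·72.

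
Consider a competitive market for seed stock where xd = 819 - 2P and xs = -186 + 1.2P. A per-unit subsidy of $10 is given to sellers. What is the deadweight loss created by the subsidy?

Pre-subsidy: 819 - 2P = -186 + 1.2P gives P* = 314.0625, x* = 190.875.
With the subsidy, sellers receive Ps = Pb + 10 for each unit, where Pb is the price buyers pay.
Supply in terms of Pb becomes xs = -186 + 1.2(Pb + 10) = -174 + 1.2Pb. Setting this equal to demand: 819 - 2Pb = -174 + 1.2Pb, so Pb = 310.3125.
Sellers receive Ps = 310.3125 + 10 = 320.3125; x' = 819 − 2·310.3125 = 198.375.
The subsidy expands output by 198.375 − 190.875 = 7.5 past the efficient level; on those units the gap between marginal cost and willingness to pay runs from 0 up to 10.
DWL = ½ × 10 × 7.5 = 37.5.

Deadweight loss = $37.5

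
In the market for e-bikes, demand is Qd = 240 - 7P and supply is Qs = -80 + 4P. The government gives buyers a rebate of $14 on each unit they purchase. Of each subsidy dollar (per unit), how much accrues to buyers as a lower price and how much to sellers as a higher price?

Buyers gain 56/11 per unit; sellers gain 98/11 per unit

Pre-subsidy: 240 - 7P = -80 + 4P gives P* = 320/11, Q* = 400/11.
With the rebate, buyers effectively pay Pb = Ps − 14, where Ps is the price sellers receive.
Demand in terms of Ps becomes Qd = 240 − 7(Ps − 14) = 338 - 7Ps. Setting this equal to supply: 338 - 7Ps = -80 + 4Ps, so Ps = 38.
Buyers pay Pb = 38 − 14 = 24; Q' = -80 + 4·38 = 72.
Buyers' price falls by P* − Pb = 320/11 − 24 = 56/11; sellers' price rises by Ps − P* = 38 − 320/11 = 98/11.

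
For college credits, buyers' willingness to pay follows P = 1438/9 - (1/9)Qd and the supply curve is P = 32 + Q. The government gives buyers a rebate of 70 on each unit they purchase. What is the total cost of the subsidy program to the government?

Pre-subsidy: 1438/9 - (1/9)Q = 32 + Q gives Q* = 115 and P* = 147.
With the rebate, buyers effectively pay Pb = Ps − 70, where Ps is the price sellers receive.
On the curves, Pb = 1438/9 - (1/9)Q and Ps = 32 + Q; the wedge Ps − Pb = 70 gives 32 + Q − (1438/9 - (1/9)Q) = 70, so Q' = 178.
Then Pb = 1438/9 − (1/9)·178 = 140 and Ps = 32 + 1·178 = 210.
Government outlay = subsidy × quantity = 70 × 178 = 12460.

Government cost = 12460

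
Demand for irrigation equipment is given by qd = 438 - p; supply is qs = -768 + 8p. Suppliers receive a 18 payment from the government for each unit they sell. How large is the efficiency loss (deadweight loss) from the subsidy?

Pre-subsidy: 438 - p = -768 + 8p gives p* = 134, q* = 304.
With the subsidy, sellers receive ps = pb + 18 for each unit, where pb is the price buyers pay.
Supply in terms of pb becomes qs = -768 + 8(pb + 18) = -624 + 8pb. Setting this equal to demand: 438 - pb = -624 + 8pb, so pb = 118.
Sellers receive ps = 118 + 18 = 136; q' = 438 − 1·118 = 320.
The subsidy expands output by 320 − 304 = 16 past the efficient level; on those units the gap between marginal cost and willingness to pay runs from 0 up to 18.
DWL = ½ × 18 × 16 = 144.

Deadweight loss = 144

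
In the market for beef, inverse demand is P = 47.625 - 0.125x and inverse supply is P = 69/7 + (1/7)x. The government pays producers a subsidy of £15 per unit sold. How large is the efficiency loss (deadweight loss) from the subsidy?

Deadweight loss = £420

Pre-subsidy: 47.625 - 0.125x = 69/7 + (1/7)x gives x* = 141 and P* = 30.
With the subsidy, sellers receive Ps = Pb + 15 for each unit, where Pb is the price buyers pay.
On the curves, Pb = 47.625 - 0.125x and Ps = 69/7 + (1/7)x; the wedge Ps − Pb = 15 gives 69/7 + (1/7)x − (47.625 - 0.125x) = 15, so x' = 197.
Then Pb = 47.625 − 0.125·197 = 23 and Ps = 69/7 + (1/7)·197 = 38.
The subsidy expands output by 197 − 141 = 56 past the efficient level; on those units the gap between marginal cost and willingness to pay runs from 0 up to 15.
DWL = ½ × 15 × 56 = 420.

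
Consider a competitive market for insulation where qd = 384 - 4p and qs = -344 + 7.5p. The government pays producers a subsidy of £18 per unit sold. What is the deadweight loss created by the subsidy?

Deadweight loss = 9720/23

Pre-subsidy: 384 - 4p = -344 + 7.5p gives p* = 1456/23, q* = 3008/23.
With the subsidy, sellers receive ps = pb + 18 for each unit, where pb is the price buyers pay.
Supply in terms of pb becomes qs = -344 + 7.5(pb + 18) = -209 + 7.5pb. Setting this equal to demand: 384 - 4pb = -209 + 7.5pb, so pb = 1186/23.
Sellers receive ps = 1186/23 + 18 = 1600/23; q' = 384 − 4·(1186/23) = 4088/23.
The subsidy expands output by 4088/23 − 3008/23 = 1080/23 past the efficient level; on those units the gap between marginal cost and willingness to pay runs from 0 up to 18.
DWL = ½ × 18 × 1080/23 = 9720/23.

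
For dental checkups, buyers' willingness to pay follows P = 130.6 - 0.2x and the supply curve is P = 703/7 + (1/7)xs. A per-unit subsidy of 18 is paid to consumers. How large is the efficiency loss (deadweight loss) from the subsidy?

Pre-subsidy: 130.6 - 0.2x = 703/7 + (1/7)x gives x* = 88 and P* = 113.
With the rebate, buyers effectively pay Pb = Ps − 18, where Ps is the price sellers receive.
On the curves, Pb = 130.6 - 0.2x and Ps = 703/7 + (1/7)x; the wedge Ps − Pb = 18 gives 703/7 + (1/7)x − (130.6 - 0.2x) = 18, so x' = 140.5.
Then Pb = 130.6 − 0.2·140.5 = 102.5 and Ps = 703/7 + (1/7)·140.5 = 120.5.
The subsidy expands output by 140.5 − 88 = 52.5 past the efficient level; on those units the gap between marginal cost and willingness to pay runs from 0 up to 18.
DWL = ½ × 18 × 52.5 = 472.5.

Deadweight loss = 472.5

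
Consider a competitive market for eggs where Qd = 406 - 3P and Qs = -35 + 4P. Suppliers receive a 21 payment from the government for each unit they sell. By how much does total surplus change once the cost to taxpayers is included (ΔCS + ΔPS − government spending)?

Pre-subsidy: 406 - 3P = -35 + 4P gives P* = 63, Q* = 217.
With the subsidy, sellers receive Ps = Pb + 21 for each unit, where Pb is the price buyers pay.
Supply in terms of Pb becomes Qs = -35 + 4(Pb + 21) = 49 + 4Pb. Setting this equal to demand: 406 - 3Pb = 49 + 4Pb, so Pb = 51.
Sellers receive Ps = 51 + 21 = 72; Q' = 406 − 3·51 = 253.
ΔCS = ½(217 + 253)(63 − 51) = 2820; ΔPS = ½(217 + 253)(72 − 63) = 2115.
Government spending = 21 × 253 = 5313.
Net change = 2820 + 2115 − 5313 = -378. The loss equals the DWL triangle ½·21·36.

Net change in total surplus = -378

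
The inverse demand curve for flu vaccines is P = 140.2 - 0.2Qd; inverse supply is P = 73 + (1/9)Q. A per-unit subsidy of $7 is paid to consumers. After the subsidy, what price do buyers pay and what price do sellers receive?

Buyers pay $92.5; sellers receive $99.5

Pre-subsidy: 140.2 - 0.2Q = 73 + (1/9)Q gives Q* = 216 and P* = 97.
With the rebate, buyers effectively pay Pb = Ps − 7, where Ps is the price sellers receive.
On the curves, Pb = 140.2 - 0.2Q and Ps = 73 + (1/9)Q; the wedge Ps − Pb = 7 gives 73 + (1/9)Q − (140.2 - 0.2Q) = 7, so Q' = 238.5.
Then Pb = 140.2 − 0.2·238.5 = 92.5 and Ps = 73 + (1/9)·238.5 = 99.5.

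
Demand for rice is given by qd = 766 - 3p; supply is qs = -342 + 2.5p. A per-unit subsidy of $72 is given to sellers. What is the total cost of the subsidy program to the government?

Pre-subsidy: 766 - 3p = -342 + 2.5p gives p* = 2216/11, q* = 1778/11.
With the subsidy, sellers receive ps = pb + 72 for each unit, where pb is the price buyers pay.
Supply in terms of pb becomes qs = -342 + 2.5(pb + 72) = -162 + 2.5pb. Setting this equal to demand: 766 - 3pb = -162 + 2.5pb, so pb = 1856/11.
Sellers receive ps = 1856/11 + 72 = 2648/11; q' = 766 − 3·(1856/11) = 2858/11.
Government outlay = subsidy × quantity = 72 × 2858/11 = 205776/11.

Government cost = 205776/11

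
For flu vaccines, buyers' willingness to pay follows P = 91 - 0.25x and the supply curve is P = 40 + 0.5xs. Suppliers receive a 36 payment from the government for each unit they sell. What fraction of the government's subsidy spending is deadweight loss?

DWL / government spending = 6/29

Pre-subsidy: 91 - 0.25x = 40 + 0.5x gives x* = 68 and P* = 74.
With the subsidy, sellers receive Ps = Pb + 36 for each unit, where Pb is the price buyers pay.
On the curves, Pb = 91 - 0.25x and Ps = 40 + 0.5x; the wedge Ps − Pb = 36 gives 40 + 0.5x − (91 - 0.25x) = 36, so x' = 116.
Then Pb = 91 − 0.25·116 = 62 and Ps = 40 + 0.5·116 = 98.
ΔCS = ½(68 + 116)(74 − 62) = 1104; ΔPS = ½(68 + 116)(98 − 74) = 2208.
Government spending = 36 × 116 = 4176.
DWL = ½ × 36 × (116 − 68) = 864; fraction = 864 / 4176 = 6/29.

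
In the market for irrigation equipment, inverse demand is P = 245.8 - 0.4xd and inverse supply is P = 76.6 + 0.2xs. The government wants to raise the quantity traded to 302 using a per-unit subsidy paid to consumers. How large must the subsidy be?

Required subsidy s = 12 per unit

At x = 302, from the demand curve buyers pay Pb = 245.8 − 0.4·302 = 125; from the supply curve sellers need Ps = 76.6 + 0.2·302 = 137.
The subsidy must fill the gap: s = Ps − Pb = 137 − 125 = 12.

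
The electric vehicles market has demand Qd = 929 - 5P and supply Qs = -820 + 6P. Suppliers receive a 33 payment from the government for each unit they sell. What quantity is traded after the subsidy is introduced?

Q' = 224

Pre-subsidy: 929 - 5P = -820 + 6P gives P* = 159, Q* = 134.
With the subsidy, sellers receive Ps = Pb + 33 for each unit, where Pb is the price buyers pay.
Supply in terms of Pb becomes Qs = -820 + 6(Pb + 33) = -622 + 6Pb. Setting this equal to demand: 929 - 5Pb = -622 + 6Pb, so Pb = 141.
Sellers receive Ps = 141 + 33 = 174; Q' = 929 − 5·141 = 224.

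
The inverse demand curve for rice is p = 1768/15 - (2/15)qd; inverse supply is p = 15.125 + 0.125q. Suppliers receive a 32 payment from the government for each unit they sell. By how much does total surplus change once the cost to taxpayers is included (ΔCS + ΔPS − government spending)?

Net change in total surplus = -61440/31

Pre-subsidy: 1768/15 - (2/15)q = 15.125 + 0.125q gives q* = 12329/31 and p* = 2010/31.
With the subsidy, sellers receive ps = pb + 32 for each unit, where pb is the price buyers pay.
On the curves, pb = 1768/15 - (2/15)q and ps = 15.125 + 0.125q; the wedge ps − pb = 32 gives 15.125 + 0.125q − (1768/15 - (2/15)q) = 32, so q' = 16169/31.
Then pb = 1768/15 − (2/15)·(16169/31) = 1498/31 and ps = 15.125 + 0.125·(16169/31) = 2490/31.
ΔCS = ½(12329/31 + 16169/31)(2010/31 − 1498/31) = 7295488/961; ΔPS = ½(12329/31 + 16169/31)(2490/31 − 2010/31) = 6839520/961.
Government spending = 32 × 16169/31 = 517408/31.
Net change = 7295488/961 + 6839520/961 − 517408/31 = -61440/31. The loss equals the DWL triangle ½·32·3840/31.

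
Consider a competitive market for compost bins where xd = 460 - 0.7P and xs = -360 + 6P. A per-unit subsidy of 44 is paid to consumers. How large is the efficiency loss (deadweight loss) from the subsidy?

Deadweight loss = 40656/67

Pre-subsidy: 460 - 0.7P = -360 + 6P gives P* = 8200/67, x* = 25080/67.
With the rebate, buyers effectively pay Pb = Ps − 44, where Ps is the price sellers receive.
Demand in terms of Ps becomes xd = 460 − 0.7(Ps − 44) = 490.8 - 0.7Ps. Setting this equal to supply: 490.8 - 0.7Ps = -360 + 6Ps, so Ps = 8508/67.
Buyers pay Pb = 8508/67 − 44 = 5560/67; x' = -360 + 6·(8508/67) = 26928/67.
The subsidy expands output by 26928/67 − 25080/67 = 1848/67 past the efficient level; on those units the gap between marginal cost and willingness to pay runs from 0 up to 44.
DWL = ½ × 44 × 1848/67 = 40656/67.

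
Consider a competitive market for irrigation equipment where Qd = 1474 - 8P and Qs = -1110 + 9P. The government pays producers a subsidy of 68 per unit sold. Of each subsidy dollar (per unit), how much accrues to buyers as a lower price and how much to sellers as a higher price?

Buyers gain 36 per unit; sellers gain 32 per unit

Pre-subsidy: 1474 - 8P = -1110 + 9P gives P* = 152, Q* = 258.
With the subsidy, sellers receive Ps = Pb + 68 for each unit, where Pb is the price buyers pay.
Supply in terms of Pb becomes Qs = -1110 + 9(Pb + 68) = -498 + 9Pb. Setting this equal to demand: 1474 - 8Pb = -498 + 9Pb, so Pb = 116.
Sellers receive Ps = 116 + 68 = 184; Q' = 1474 − 8·116 = 546.
Buyers' price falls by P* − Pb = 152 − 116 = 36; sellers' price rises by Ps − P* = 184 − 152 = 32.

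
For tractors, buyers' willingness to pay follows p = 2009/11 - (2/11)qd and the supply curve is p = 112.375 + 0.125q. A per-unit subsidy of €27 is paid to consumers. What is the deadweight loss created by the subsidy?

Deadweight loss = €1188

Pre-subsidy: 2009/11 - (2/11)q = 112.375 + 0.125q gives q* = 229 and p* = 141.
With the rebate, buyers effectively pay pb = ps − 27, where ps is the price sellers receive.
On the curves, pb = 2009/11 - (2/11)q and ps = 112.375 + 0.125q; the wedge ps − pb = 27 gives 112.375 + 0.125q − (2009/11 - (2/11)q) = 27, so q' = 317.
Then pb = 2009/11 − (2/11)·317 = 125 and ps = 112.375 + 0.125·317 = 152.
The subsidy expands output by 317 − 229 = 88 past the efficient level; on those units the gap between marginal cost and willingness to pay runs from 0 up to 27.
DWL = ½ × 27 × 88 = 1188.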